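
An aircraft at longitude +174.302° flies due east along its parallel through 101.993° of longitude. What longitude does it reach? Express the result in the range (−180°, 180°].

-83.705°

Start at +174.302°; shift +101.993° → +276.295°.
+276.295° lies outside (−180°, 180°]; subtract 360° → -83.705°.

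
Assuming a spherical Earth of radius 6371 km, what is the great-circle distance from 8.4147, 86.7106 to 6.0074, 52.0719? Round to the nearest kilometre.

3829 km

Δλ = 52.0719 − 86.7106 = -34.6387°.
Δφ = 6.0074 − 8.4147 = -2.4073°.
a = sin²(Δφ/2) + cos φ₁ · cos φ₂ · sin²(Δλ/2) = 0.087629.
c = 2·atan2(√a, √(1−a)) = 0.60105 rad → d = 6371·c ≈ 3829.30 km.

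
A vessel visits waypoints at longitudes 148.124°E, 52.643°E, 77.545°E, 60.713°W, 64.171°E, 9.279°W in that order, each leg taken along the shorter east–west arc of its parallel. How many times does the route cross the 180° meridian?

0

Leg 1: +148.124° → +52.643°, shortest Δλ = -95.481° (west) — does not cross 180°.
Leg 2: +52.643° → +77.545°, shortest Δλ = 24.902° (east) — does not cross 180°.
Leg 3: +77.545° → -60.713°, shortest Δλ = -138.258° (west) — does not cross 180°.
Leg 4: -60.713° → +64.171°, shortest Δλ = 124.884° (east) — does not cross 180°.
Leg 5: +64.171° → -9.279°, shortest Δλ = -73.45° (west) — does not cross 180°.
Total crossings: 0.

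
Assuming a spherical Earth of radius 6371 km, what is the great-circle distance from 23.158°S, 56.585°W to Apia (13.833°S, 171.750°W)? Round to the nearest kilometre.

11853 km

Δλ = -171.750 − -56.585 = -115.165°.
Δφ = -13.833 − -23.158 = 9.325°.
a = sin²(Δφ/2) + cos φ₁ · cos φ₂ · sin²(Δλ/2) = 0.642798.
c = 2·atan2(√a, √(1−a)) = 1.86043 rad → d = 6371·c ≈ 11852.77 km.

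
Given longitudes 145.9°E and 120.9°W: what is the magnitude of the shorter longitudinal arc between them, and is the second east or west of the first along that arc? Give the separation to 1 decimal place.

Raw difference: -120.9 − 145.9 = -266.8°.
Normalise into (−180°, 180°]: -266.8° + 360° = 93.2°.
Positive ⇒ the second point lies to the east; separation 93.2°.

93.2° east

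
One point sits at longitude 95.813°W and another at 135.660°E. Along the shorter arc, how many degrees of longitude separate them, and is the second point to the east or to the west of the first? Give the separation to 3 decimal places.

128.527° west

Raw difference: 135.660 − -95.813 = 231.473°.
Normalise into (−180°, 180°]: 231.473° − 360° = -128.527°.
Negative ⇒ the second point lies to the west; separation 128.527°.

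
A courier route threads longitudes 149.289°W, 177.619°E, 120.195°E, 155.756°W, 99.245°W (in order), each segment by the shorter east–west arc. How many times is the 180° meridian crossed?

2

Leg 1: -149.289° → +177.619°, shortest Δλ = -33.092° (west) — crosses 180°.
Leg 2: +177.619° → +120.195°, shortest Δλ = -57.424° (west) — does not cross 180°.
Leg 3: +120.195° → -155.756°, shortest Δλ = 84.049° (east) — crosses 180°.
Leg 4: -155.756° → -99.245°, shortest Δλ = 56.511° (east) — does not cross 180°.
Total crossings: 2.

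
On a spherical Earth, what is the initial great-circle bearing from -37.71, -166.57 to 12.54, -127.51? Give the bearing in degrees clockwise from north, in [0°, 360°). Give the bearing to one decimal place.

44.1°

Δλ = -127.51 − -166.57 = 39.06°.
θ = atan2( sin Δλ · cos φ₂ , cos φ₁ · sin φ₂ − sin φ₁ · cos φ₂ · cos Δλ )
  = atan2(0.61510, 0.63539) = 44.071° → normalised to [0°, 360°): 44.071°.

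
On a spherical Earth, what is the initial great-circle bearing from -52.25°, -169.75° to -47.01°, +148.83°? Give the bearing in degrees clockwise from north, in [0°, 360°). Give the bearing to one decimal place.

264.5°

Δλ = 148.83 − -169.75 = 318.58°; wrapped into (−180°, 180°]: -41.42°.
θ = atan2( sin Δλ · cos φ₂ , cos φ₁ · sin φ₂ − sin φ₁ · cos φ₂ · cos Δλ )
  = atan2(-0.45111, -0.04352) = -95.511° → normalised to [0°, 360°): 264.489°.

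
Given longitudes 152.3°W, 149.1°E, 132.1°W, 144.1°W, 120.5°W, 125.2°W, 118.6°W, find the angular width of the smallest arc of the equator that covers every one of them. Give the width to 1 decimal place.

Sort the longitudes: -152.3°, -144.1°, -132.1°, -125.2°, -120.5°, -118.6°, +149.1°.
Eastward gaps between consecutive values (wrapping around): 8.2°, 12.0°, 6.9°, 4.7°, 1.9°, 267.7°, 58.6°.
Largest gap = 267.7° ⇒ minimal covering band is its complement: 360° − 267.7° = 92.3°.
Band runs from +149.1° eastward to -118.6°, crossing the antimeridian.

92.3°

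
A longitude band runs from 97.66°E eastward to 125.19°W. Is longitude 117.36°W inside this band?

Band width going east from +97.66° to -125.19°: ((-125.19 − 97.66) mod 360) = 137.15°.
Offset of -117.36° east of the west edge: ((-117.36 − 97.66) mod 360) = 144.98°.
144.98° > 137.15° ⇒ outside.

No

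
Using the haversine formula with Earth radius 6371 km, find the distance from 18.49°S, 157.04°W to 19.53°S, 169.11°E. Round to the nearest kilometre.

Δλ = 169.11 − -157.04 = 326.15°; wrapped into (−180°, 180°]: -33.85°.
Δφ = -19.53 − -18.49 = -1.04°.
a = sin²(Δφ/2) + cos φ₁ · cos φ₂ · sin²(Δλ/2) = 0.075834.
c = 2·atan2(√a, √(1−a)) = 0.55797 rad → d = 6371·c ≈ 3554.82 km.

3555 km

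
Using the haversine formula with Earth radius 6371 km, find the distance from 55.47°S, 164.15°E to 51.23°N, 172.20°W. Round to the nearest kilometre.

Δλ = -172.20 − 164.15 = -336.35°; wrapped into (−180°, 180°]: 23.65°.
Δφ = 51.23 − -55.47 = 106.70°.
a = sin²(Δφ/2) + cos φ₁ · cos φ₂ · sin²(Δλ/2) = 0.658586.
c = 2·atan2(√a, √(1−a)) = 1.89354 rad → d = 6371·c ≈ 12063.76 km.

12064 km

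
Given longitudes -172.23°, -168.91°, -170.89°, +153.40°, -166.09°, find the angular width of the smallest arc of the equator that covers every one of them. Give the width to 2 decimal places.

40.51°

Sort the longitudes: -172.23°, -170.89°, -168.91°, -166.09°, +153.40°.
Eastward gaps between consecutive values (wrapping around): 1.34°, 1.98°, 2.82°, 319.49°, 34.37°.
Largest gap = 319.49° ⇒ minimal covering band is its complement: 360° − 319.49° = 40.51°.
Band runs from +153.40° eastward to -166.09°, crossing the antimeridian.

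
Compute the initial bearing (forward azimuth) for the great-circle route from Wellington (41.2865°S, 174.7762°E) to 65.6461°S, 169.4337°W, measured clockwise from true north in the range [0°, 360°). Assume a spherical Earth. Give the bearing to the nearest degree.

165°

Δλ = -169.4337 − 174.7762 = -344.2099°; wrapped into (−180°, 180°]: 15.7901°.
θ = atan2( sin Δλ · cos φ₂ , cos φ₁ · sin φ₂ − sin φ₁ · cos φ₂ · cos Δλ )
  = atan2(0.11221, -0.42273) = 165.134° → normalised to [0°, 360°): 165.134°.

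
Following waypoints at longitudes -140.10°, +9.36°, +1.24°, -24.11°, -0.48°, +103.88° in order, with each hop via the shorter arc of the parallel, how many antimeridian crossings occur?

Leg 1: -140.10° → +9.36°, shortest Δλ = 149.46° (east) — does not cross 180°.
Leg 2: +9.36° → +1.24°, shortest Δλ = -8.12° (west) — does not cross 180°.
Leg 3: +1.24° → -24.11°, shortest Δλ = -25.35° (west) — does not cross 180°.
Leg 4: -24.11° → -0.48°, shortest Δλ = 23.63° (east) — does not cross 180°.
Leg 5: -0.48° → +103.88°, shortest Δλ = 104.36° (east) — does not cross 180°.
Total crossings: 0.

0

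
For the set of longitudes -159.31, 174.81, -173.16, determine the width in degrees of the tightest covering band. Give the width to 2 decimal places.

Sort the longitudes: -173.16°, -159.31°, +174.81°.
Eastward gaps between consecutive values (wrapping around): 13.85°, 334.12°, 12.03°.
Largest gap = 334.12° ⇒ minimal covering band is its complement: 360° − 334.12° = 25.88°.
Band runs from +174.81° eastward to -159.31°, crossing the antimeridian.

25.88°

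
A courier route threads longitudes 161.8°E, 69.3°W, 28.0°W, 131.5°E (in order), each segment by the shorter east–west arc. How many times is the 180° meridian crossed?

Leg 1: +161.8° → -69.3°, shortest Δλ = 128.9° (east) — crosses 180°.
Leg 2: -69.3° → -28.0°, shortest Δλ = 41.3° (east) — does not cross 180°.
Leg 3: -28.0° → +131.5°, shortest Δλ = 159.5° (east) — does not cross 180°.
Total crossings: 1.

1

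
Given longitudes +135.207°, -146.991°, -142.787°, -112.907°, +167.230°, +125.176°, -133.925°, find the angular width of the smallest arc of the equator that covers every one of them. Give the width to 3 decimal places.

121.917°

Sort the longitudes: -146.991°, -142.787°, -133.925°, -112.907°, +125.176°, +135.207°, +167.230°.
Eastward gaps between consecutive values (wrapping around): 4.204°, 8.862°, 21.018°, 238.083°, 10.031°, 32.023°, 45.779°.
Largest gap = 238.083° ⇒ minimal covering band is its complement: 360° − 238.083° = 121.917°.
Band runs from +125.176° eastward to -112.907°, crossing the antimeridian.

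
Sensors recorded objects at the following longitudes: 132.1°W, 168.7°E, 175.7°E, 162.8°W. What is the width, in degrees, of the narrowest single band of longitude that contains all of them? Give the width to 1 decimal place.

Sort the longitudes: -162.8°, -132.1°, +168.7°, +175.7°.
Eastward gaps between consecutive values (wrapping around): 30.7°, 300.8°, 7.0°, 21.5°.
Largest gap = 300.8° ⇒ minimal covering band is its complement: 360° − 300.8° = 59.2°.
Band runs from +168.7° eastward to -132.1°, crossing the antimeridian.

59.2°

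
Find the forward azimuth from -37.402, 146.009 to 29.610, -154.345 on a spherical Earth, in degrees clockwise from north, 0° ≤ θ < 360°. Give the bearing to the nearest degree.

Δλ = -154.345 − 146.009 = -300.354°; wrapped into (−180°, 180°]: 59.646°.
θ = atan2( sin Δλ · cos φ₂ , cos φ₁ · sin φ₂ − sin φ₁ · cos φ₂ · cos Δλ )
  = atan2(0.75023, 0.65937) = 48.688° → normalised to [0°, 360°): 48.688°.

49°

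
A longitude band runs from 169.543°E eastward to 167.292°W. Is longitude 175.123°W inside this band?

Yes

Band width going east from +169.543° to -167.292°: ((-167.292 − 169.543) mod 360) = 23.165°.
Offset of -175.123° east of the west edge: ((-175.123 − 169.543) mod 360) = 15.334°.
15.334° ≤ 23.165° ⇒ inside.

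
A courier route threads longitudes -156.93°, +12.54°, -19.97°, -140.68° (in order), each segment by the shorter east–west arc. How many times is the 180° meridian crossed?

Leg 1: -156.93° → +12.54°, shortest Δλ = 169.47° (east) — does not cross 180°.
Leg 2: +12.54° → -19.97°, shortest Δλ = -32.51° (west) — does not cross 180°.
Leg 3: -19.97° → -140.68°, shortest Δλ = -120.71° (west) — does not cross 180°.
Total crossings: 0.

0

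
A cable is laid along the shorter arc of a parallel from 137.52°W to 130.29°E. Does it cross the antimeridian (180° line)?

Yes

Naïve |130.29 − -137.52| = 267.81° > 180°, so the shorter arc goes the other way round — across 180°.
Signed shortest Δλ = ((130.29 − -137.52 + 180) mod 360) − 180 = -92.19°.
Going west by 92.19° from -137.52° passes through 180° before reaching +130.29°.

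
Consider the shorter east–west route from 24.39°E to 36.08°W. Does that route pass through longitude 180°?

No

Signed shortest Δλ = ((-36.08 − 24.39 + 180) mod 360) − 180 = -60.47°.
Going west by 60.47° from +24.39° reaches -36.08° without touching 180°.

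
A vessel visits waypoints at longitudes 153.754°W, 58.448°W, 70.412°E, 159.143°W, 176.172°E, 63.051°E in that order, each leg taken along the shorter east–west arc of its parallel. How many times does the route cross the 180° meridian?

2

Leg 1: -153.754° → -58.448°, shortest Δλ = 95.306° (east) — does not cross 180°.
Leg 2: -58.448° → +70.412°, shortest Δλ = 128.86° (east) — does not cross 180°.
Leg 3: +70.412° → -159.143°, shortest Δλ = 130.445° (east) — crosses 180°.
Leg 4: -159.143° → +176.172°, shortest Δλ = -24.685° (west) — crosses 180°.
Leg 5: +176.172° → +63.051°, shortest Δλ = -113.121° (west) — does not cross 180°.
Total crossings: 2.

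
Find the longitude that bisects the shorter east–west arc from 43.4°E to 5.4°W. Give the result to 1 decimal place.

19.0°E

Signed shortest Δλ from +43.4° to -5.4° is -48.8°.
Midpoint longitude = +43.4° + (-48.8°)/2 = +43.4° − 24.4° = +19.0°.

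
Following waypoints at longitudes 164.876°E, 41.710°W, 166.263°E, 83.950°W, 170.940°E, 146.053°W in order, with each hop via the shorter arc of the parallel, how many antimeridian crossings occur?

Leg 1: +164.876° → -41.710°, shortest Δλ = 153.414° (east) — crosses 180°.
Leg 2: -41.710° → +166.263°, shortest Δλ = -152.027° (west) — crosses 180°.
Leg 3: +166.263° → -83.950°, shortest Δλ = 109.787° (east) — crosses 180°.
Leg 4: -83.950° → +170.940°, shortest Δλ = -105.11° (west) — crosses 180°.
Leg 5: +170.940° → -146.053°, shortest Δλ = 43.007° (east) — crosses 180°.
Total crossings: 5.

5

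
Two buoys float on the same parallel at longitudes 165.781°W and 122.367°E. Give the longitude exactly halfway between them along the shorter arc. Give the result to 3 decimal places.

Signed shortest Δλ from -165.781° to +122.367° is -71.852°.
Midpoint longitude = -165.781° + (-71.852°)/2 = -165.781° − 35.926° = -201.707°.
Normalise into (−180°, 180°]: +158.293°.
(The naïve average (-165.781 + +122.367)/2 = -21.707° is on the wrong side of the globe.)

158.293°E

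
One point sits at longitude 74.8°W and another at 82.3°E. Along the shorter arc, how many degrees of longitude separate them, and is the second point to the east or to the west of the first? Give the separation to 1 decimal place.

Raw difference: 82.3 − -74.8 = 157.1°.
Normalise into (−180°, 180°]: 157.1° stays 157.1°.
Positive ⇒ the second point lies to the east; separation 157.1°.

157.1° east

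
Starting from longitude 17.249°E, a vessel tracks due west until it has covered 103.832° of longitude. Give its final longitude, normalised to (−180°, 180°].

86.583°W

Start at +17.249°; shift −103.832° → -86.583°.
-86.583° already lies in (−180°, 180°].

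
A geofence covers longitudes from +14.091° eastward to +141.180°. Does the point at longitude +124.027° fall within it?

Yes

Band width going east from +14.091° to +141.180°: ((141.180 − 14.091) mod 360) = 127.089°.
Offset of +124.027° east of the west edge: ((124.027 − 14.091) mod 360) = 109.936°.
109.936° ≤ 127.089° ⇒ inside.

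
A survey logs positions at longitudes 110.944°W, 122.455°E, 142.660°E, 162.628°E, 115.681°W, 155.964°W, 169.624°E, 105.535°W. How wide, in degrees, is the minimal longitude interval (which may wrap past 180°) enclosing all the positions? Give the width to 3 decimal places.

Sort the longitudes: -155.964°, -115.681°, -110.944°, -105.535°, +122.455°, +142.660°, +162.628°, +169.624°.
Eastward gaps between consecutive values (wrapping around): 40.283°, 4.737°, 5.409°, 227.990°, 20.205°, 19.968°, 6.996°, 34.412°.
Largest gap = 227.990° ⇒ minimal covering band is its complement: 360° − 227.990° = 132.010°.
Band runs from +122.455° eastward to -105.535°, crossing the antimeridian.

132.010°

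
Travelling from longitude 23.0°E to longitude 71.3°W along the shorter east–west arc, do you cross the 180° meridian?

Signed shortest Δλ = ((-71.3 − 23.0 + 180) mod 360) − 180 = -94.3°.
Going west by 94.3° from +23.0° reaches -71.3° without touching 180°.

No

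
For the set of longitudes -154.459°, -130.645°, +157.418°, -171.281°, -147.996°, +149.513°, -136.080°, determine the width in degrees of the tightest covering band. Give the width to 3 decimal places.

Sort the longitudes: -171.281°, -154.459°, -147.996°, -136.080°, -130.645°, +149.513°, +157.418°.
Eastward gaps between consecutive values (wrapping around): 16.822°, 6.463°, 11.916°, 5.435°, 280.158°, 7.905°, 31.301°.
Largest gap = 280.158° ⇒ minimal covering band is its complement: 360° − 280.158° = 79.842°.
Band runs from +149.513° eastward to -130.645°, crossing the antimeridian.

79.842°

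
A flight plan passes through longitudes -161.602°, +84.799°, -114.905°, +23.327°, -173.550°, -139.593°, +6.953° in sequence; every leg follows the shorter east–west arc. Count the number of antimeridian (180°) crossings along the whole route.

Leg 1: -161.602° → +84.799°, shortest Δλ = -113.599° (west) — crosses 180°.
Leg 2: +84.799° → -114.905°, shortest Δλ = 160.296° (east) — crosses 180°.
Leg 3: -114.905° → +23.327°, shortest Δλ = 138.232° (east) — does not cross 180°.
Leg 4: +23.327° → -173.550°, shortest Δλ = 163.123° (east) — crosses 180°.
Leg 5: -173.550° → -139.593°, shortest Δλ = 33.957° (east) — does not cross 180°.
Leg 6: -139.593° → +6.953°, shortest Δλ = 146.546° (east) — does not cross 180°.
Total crossings: 3.

3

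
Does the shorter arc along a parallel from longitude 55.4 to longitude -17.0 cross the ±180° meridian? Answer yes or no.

Signed shortest Δλ = ((-17.0 − 55.4 + 180) mod 360) − 180 = -72.4°.
Going west by 72.4° from +55.4° reaches -17.0° without touching 180°.

No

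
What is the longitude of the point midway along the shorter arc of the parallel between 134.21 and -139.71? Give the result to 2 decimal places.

+177.25°

Signed shortest Δλ from +134.21° to -139.71° is +86.08°.
Midpoint longitude = +134.21° + (+86.08°)/2 = +134.21° + 43.04° = +177.25°.
(The naïve average (+134.21 + -139.71)/2 = -2.75° is on the wrong side of the globe.)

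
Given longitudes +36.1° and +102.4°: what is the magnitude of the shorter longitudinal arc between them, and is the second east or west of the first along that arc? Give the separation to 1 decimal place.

66.3° east

Raw difference: 102.4 − 36.1 = 66.3°.
Normalise into (−180°, 180°]: 66.3° stays 66.3°.
Positive ⇒ the second point lies to the east; separation 66.3°.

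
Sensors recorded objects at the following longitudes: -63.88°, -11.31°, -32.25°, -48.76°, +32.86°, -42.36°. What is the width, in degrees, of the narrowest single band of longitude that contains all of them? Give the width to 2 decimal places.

96.74°

Sort the longitudes: -63.88°, -48.76°, -42.36°, -32.25°, -11.31°, +32.86°.
Eastward gaps between consecutive values (wrapping around): 15.12°, 6.40°, 10.11°, 20.94°, 44.17°, 263.26°.
Largest gap = 263.26° ⇒ minimal covering band is its complement: 360° − 263.26° = 96.74°.
Band runs from -63.88° eastward to +32.86°.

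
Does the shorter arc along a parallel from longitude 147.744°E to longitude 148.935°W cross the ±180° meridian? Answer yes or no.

Yes

Naïve |-148.935 − 147.744| = 296.679° > 180°, so the shorter arc goes the other way round — across 180°.
Signed shortest Δλ = ((-148.935 − 147.744 + 180) mod 360) − 180 = 63.321°.
Going east by 63.321° from +147.744° passes through 180° before reaching -148.935°.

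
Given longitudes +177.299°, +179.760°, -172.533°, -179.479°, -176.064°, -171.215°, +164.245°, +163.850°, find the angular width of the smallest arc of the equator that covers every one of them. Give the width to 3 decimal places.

24.935°

Sort the longitudes: -179.479°, -176.064°, -172.533°, -171.215°, +163.850°, +164.245°, +177.299°, +179.760°.
Eastward gaps between consecutive values (wrapping around): 3.415°, 3.531°, 1.318°, 335.065°, 0.395°, 13.054°, 2.461°, 0.761°.
Largest gap = 335.065° ⇒ minimal covering band is its complement: 360° − 335.065° = 24.935°.
Band runs from +163.850° eastward to -171.215°, crossing the antimeridian.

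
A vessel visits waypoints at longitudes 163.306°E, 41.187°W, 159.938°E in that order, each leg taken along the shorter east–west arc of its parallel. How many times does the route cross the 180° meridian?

Leg 1: +163.306° → -41.187°, shortest Δλ = 155.507° (east) — crosses 180°.
Leg 2: -41.187° → +159.938°, shortest Δλ = -158.875° (west) — crosses 180°.
Total crossings: 2.

2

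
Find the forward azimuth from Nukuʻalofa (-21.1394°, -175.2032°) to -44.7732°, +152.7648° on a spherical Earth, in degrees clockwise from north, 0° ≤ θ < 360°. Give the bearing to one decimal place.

220.6°

Δλ = 152.7648 − -175.2032 = 327.9680°; wrapped into (−180°, 180°]: -32.0320°.
θ = atan2( sin Δλ · cos φ₂ , cos φ₁ · sin φ₂ − sin φ₁ · cos φ₂ · cos Δλ )
  = atan2(-0.37653, -0.43987) = -139.437° → normalised to [0°, 360°): 220.563°.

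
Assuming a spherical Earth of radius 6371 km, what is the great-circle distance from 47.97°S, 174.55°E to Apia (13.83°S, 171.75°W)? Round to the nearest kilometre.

Δλ = -171.75 − 174.55 = -346.30°; wrapped into (−180°, 180°]: 13.70°.
Δφ = -13.83 − -47.97 = 34.14°.
a = sin²(Δφ/2) + cos φ₁ · cos φ₂ · sin²(Δλ/2) = 0.095414.
c = 2·atan2(√a, √(1−a)) = 0.62805 rad → d = 6371·c ≈ 4001.33 km.

4001 km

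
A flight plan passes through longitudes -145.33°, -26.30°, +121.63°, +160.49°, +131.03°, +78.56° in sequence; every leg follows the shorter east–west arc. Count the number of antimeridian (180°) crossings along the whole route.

Leg 1: -145.33° → -26.30°, shortest Δλ = 119.03° (east) — does not cross 180°.
Leg 2: -26.30° → +121.63°, shortest Δλ = 147.93° (east) — does not cross 180°.
Leg 3: +121.63° → +160.49°, shortest Δλ = 38.86° (east) — does not cross 180°.
Leg 4: +160.49° → +131.03°, shortest Δλ = -29.46° (west) — does not cross 180°.
Leg 5: +131.03° → +78.56°, shortest Δλ = -52.47° (west) — does not cross 180°.
Total crossings: 0.

0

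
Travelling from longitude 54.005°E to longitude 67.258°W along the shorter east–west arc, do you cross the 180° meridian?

Signed shortest Δλ = ((-67.258 − 54.005 + 180) mod 360) − 180 = -121.263°.
Going west by 121.263° from +54.005° reaches -67.258° without touching 180°.

No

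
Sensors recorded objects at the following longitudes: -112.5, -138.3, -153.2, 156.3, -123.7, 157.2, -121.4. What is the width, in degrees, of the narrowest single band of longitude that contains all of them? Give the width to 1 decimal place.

Sort the longitudes: -153.2°, -138.3°, -123.7°, -121.4°, -112.5°, +156.3°, +157.2°.
Eastward gaps between consecutive values (wrapping around): 14.9°, 14.6°, 2.3°, 8.9°, 268.8°, 0.9°, 49.6°.
Largest gap = 268.8° ⇒ minimal covering band is its complement: 360° − 268.8° = 91.2°.
Band runs from +156.3° eastward to -112.5°, crossing the antimeridian.

91.2°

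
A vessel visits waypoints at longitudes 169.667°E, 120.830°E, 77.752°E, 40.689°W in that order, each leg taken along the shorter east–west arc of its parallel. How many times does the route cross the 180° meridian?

Leg 1: +169.667° → +120.830°, shortest Δλ = -48.837° (west) — does not cross 180°.
Leg 2: +120.830° → +77.752°, shortest Δλ = -43.078° (west) — does not cross 180°.
Leg 3: +77.752° → -40.689°, shortest Δλ = -118.441° (west) — does not cross 180°.
Total crossings: 0.

0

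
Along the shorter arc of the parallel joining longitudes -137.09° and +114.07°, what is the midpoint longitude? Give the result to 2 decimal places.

Signed shortest Δλ from -137.09° to +114.07° is -108.84°.
Midpoint longitude = -137.09° + (-108.84°)/2 = -137.09° − 54.42° = -191.51°.
Normalise into (−180°, 180°]: +168.49°.
(The naïve average (-137.09 + +114.07)/2 = -11.51° is on the wrong side of the globe.)

+168.49°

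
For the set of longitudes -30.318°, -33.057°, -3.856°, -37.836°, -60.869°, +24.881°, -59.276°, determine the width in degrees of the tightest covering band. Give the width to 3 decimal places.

Sort the longitudes: -60.869°, -59.276°, -37.836°, -33.057°, -30.318°, -3.856°, +24.881°.
Eastward gaps between consecutive values (wrapping around): 1.593°, 21.440°, 4.779°, 2.739°, 26.462°, 28.737°, 274.250°.
Largest gap = 274.250° ⇒ minimal covering band is its complement: 360° − 274.250° = 85.750°.
Band runs from -60.869° eastward to +24.881°.

85.750°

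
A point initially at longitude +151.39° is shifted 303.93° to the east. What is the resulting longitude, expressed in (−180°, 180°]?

+95.32°

Start at +151.39°; shift +303.93° → +455.32°.
+455.32° lies outside (−180°, 180°]; subtract 360° → +95.32°.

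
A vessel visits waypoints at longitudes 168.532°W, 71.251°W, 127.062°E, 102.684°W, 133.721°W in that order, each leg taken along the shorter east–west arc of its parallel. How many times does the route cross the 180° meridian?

2

Leg 1: -168.532° → -71.251°, shortest Δλ = 97.281° (east) — does not cross 180°.
Leg 2: -71.251° → +127.062°, shortest Δλ = -161.687° (west) — crosses 180°.
Leg 3: +127.062° → -102.684°, shortest Δλ = 130.254° (east) — crosses 180°.
Leg 4: -102.684° → -133.721°, shortest Δλ = -31.037° (west) — does not cross 180°.
Total crossings: 2.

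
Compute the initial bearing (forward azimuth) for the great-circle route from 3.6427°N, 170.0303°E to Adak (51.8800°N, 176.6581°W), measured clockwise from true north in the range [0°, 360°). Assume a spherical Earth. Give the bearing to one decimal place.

Δλ = -176.6581 − 170.0303 = -346.6884°; wrapped into (−180°, 180°]: 13.3116°.
θ = atan2( sin Δλ · cos φ₂ , cos φ₁ · sin φ₂ − sin φ₁ · cos φ₂ · cos Δλ )
  = atan2(0.14213, 0.74696) = 10.774° → normalised to [0°, 360°): 10.774°.

10.8°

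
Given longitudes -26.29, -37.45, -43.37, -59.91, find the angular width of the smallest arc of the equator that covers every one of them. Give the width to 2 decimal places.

Sort the longitudes: -59.91°, -43.37°, -37.45°, -26.29°.
Eastward gaps between consecutive values (wrapping around): 16.54°, 5.92°, 11.16°, 326.38°.
Largest gap = 326.38° ⇒ minimal covering band is its complement: 360° − 326.38° = 33.62°.
Band runs from -59.91° eastward to -26.29°.

33.62°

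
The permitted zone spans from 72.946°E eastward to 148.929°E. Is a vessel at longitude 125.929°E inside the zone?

Yes

Band width going east from +72.946° to +148.929°: ((148.929 − 72.946) mod 360) = 75.983°.
Offset of +125.929° east of the west edge: ((125.929 − 72.946) mod 360) = 52.983°.
52.983° ≤ 75.983° ⇒ inside.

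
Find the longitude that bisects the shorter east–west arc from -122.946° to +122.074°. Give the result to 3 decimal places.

Signed shortest Δλ from -122.946° to +122.074° is -114.980°.
Midpoint longitude = -122.946° + (-114.980°)/2 = -122.946° − 57.490° = -180.436°.
Normalise into (−180°, 180°]: +179.564°.
(The naïve average (-122.946 + +122.074)/2 = -0.436° is on the wrong side of the globe.)

+179.564°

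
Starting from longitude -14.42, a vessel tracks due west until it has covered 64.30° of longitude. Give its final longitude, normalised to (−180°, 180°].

Start at -14.42°; shift −64.30° → -78.72°.
-78.72° already lies in (−180°, 180°].

-78.72°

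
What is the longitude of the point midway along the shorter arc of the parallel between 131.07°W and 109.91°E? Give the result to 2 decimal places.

169.42°E

Signed shortest Δλ from -131.07° to +109.91° is -119.02°.
Midpoint longitude = -131.07° + (-119.02°)/2 = -131.07° − 59.51° = -190.58°.
Normalise into (−180°, 180°]: +169.42°.
(The naïve average (-131.07 + +109.91)/2 = -10.58° is on the wrong side of the globe.)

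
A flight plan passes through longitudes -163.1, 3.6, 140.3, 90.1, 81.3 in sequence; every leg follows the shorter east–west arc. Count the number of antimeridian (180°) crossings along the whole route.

0

Leg 1: -163.1° → +3.6°, shortest Δλ = 166.7° (east) — does not cross 180°.
Leg 2: +3.6° → +140.3°, shortest Δλ = 136.7° (east) — does not cross 180°.
Leg 3: +140.3° → +90.1°, shortest Δλ = -50.2° (west) — does not cross 180°.
Leg 4: +90.1° → +81.3°, shortest Δλ = -8.8° (west) — does not cross 180°.
Total crossings: 0.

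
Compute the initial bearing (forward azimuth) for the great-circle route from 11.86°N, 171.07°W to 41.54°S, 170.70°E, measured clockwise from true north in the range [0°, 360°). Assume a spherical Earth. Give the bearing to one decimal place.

Δλ = 170.70 − -171.07 = 341.77°; wrapped into (−180°, 180°]: -18.23°.
θ = atan2( sin Δλ · cos φ₂ , cos φ₁ · sin φ₂ − sin φ₁ · cos φ₂ · cos Δλ )
  = atan2(-0.23415, -0.79510) = -163.591° → normalised to [0°, 360°): 196.409°.

196.4°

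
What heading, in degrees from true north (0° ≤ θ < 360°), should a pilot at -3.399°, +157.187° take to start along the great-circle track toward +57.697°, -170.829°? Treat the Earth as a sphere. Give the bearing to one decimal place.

Δλ = -170.829 − 157.187 = -328.016°; wrapped into (−180°, 180°]: 31.984°.
θ = atan2( sin Δλ · cos φ₂ , cos φ₁ · sin φ₂ − sin φ₁ · cos φ₂ · cos Δλ )
  = atan2(0.28306, 0.87062) = 18.011° → normalised to [0°, 360°): 18.011°.

18.0°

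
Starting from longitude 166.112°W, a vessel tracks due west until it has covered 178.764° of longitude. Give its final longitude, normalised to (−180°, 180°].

15.124°E

Start at -166.112°; shift −178.764° → -344.876°.
-344.876° lies outside (−180°, 180°]; add 360° → +15.124°.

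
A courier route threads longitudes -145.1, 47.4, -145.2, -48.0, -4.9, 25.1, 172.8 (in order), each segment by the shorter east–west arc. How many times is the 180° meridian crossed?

Leg 1: -145.1° → +47.4°, shortest Δλ = -167.5° (west) — crosses 180°.
Leg 2: +47.4° → -145.2°, shortest Δλ = 167.4° (east) — crosses 180°.
Leg 3: -145.2° → -48.0°, shortest Δλ = 97.2° (east) — does not cross 180°.
Leg 4: -48.0° → -4.9°, shortest Δλ = 43.1° (east) — does not cross 180°.
Leg 5: -4.9° → +25.1°, shortest Δλ = 30.0° (east) — does not cross 180°.
Leg 6: +25.1° → +172.8°, shortest Δλ = 147.7° (east) — does not cross 180°.
Total crossings: 2.

2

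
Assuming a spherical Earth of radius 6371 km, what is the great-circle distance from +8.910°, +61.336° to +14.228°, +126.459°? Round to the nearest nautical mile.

3833 nmi

Δλ = 126.459 − 61.336 = 65.123°.
Δφ = 14.228 − 8.910 = 5.318°.
a = sin²(Δφ/2) + cos φ₁ · cos φ₂ · sin²(Δλ/2) = 0.279543.
c = 2·atan2(√a, √(1−a)) = 1.11418 rad → d = 6371·c ≈ 7098.44 km ≈ 3832.85 nmi.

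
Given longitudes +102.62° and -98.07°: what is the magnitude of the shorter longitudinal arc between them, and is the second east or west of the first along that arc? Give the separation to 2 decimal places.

Raw difference: -98.07 − 102.62 = -200.69°.
Normalise into (−180°, 180°]: -200.69° + 360° = 159.31°.
Positive ⇒ the second point lies to the east; separation 159.31°.

159.31° east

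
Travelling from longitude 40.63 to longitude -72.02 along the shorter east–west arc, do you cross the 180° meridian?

Signed shortest Δλ = ((-72.02 − 40.63 + 180) mod 360) − 180 = -112.65°.
Going west by 112.65° from +40.63° reaches -72.02° without touching 180°.

No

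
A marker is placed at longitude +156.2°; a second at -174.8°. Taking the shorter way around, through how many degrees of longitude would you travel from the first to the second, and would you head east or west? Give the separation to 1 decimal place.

Raw difference: -174.8 − 156.2 = -331.0°.
Normalise into (−180°, 180°]: -331.0° + 360° = 29.0°.
Positive ⇒ the second point lies to the east; separation 29.0°.

29.0° east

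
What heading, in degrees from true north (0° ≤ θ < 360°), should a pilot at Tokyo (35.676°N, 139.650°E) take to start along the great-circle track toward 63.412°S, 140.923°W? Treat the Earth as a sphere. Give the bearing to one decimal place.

Δλ = -140.923 − 139.650 = -280.573°; wrapped into (−180°, 180°]: 79.427°.
θ = atan2( sin Δλ · cos φ₂ , cos φ₁ · sin φ₂ − sin φ₁ · cos φ₂ · cos Δλ )
  = atan2(0.43997, -0.77432) = 150.394° → normalised to [0°, 360°): 150.394°.

150.4°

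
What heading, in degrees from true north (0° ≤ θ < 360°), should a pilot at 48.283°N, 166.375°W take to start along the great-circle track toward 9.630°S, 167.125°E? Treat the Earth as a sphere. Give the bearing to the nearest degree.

210°

Δλ = 167.125 − -166.375 = 333.500°; wrapped into (−180°, 180°]: -26.500°.
θ = atan2( sin Δλ · cos φ₂ , cos φ₁ · sin φ₂ − sin φ₁ · cos φ₂ · cos Δλ )
  = atan2(-0.43991, -0.76992) = -150.258° → normalised to [0°, 360°): 209.742°.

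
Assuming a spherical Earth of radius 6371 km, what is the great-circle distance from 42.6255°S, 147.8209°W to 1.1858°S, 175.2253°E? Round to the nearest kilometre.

5893 km

Δλ = 175.2253 − -147.8209 = 323.0462°; wrapped into (−180°, 180°]: -36.9538°.
Δφ = -1.1858 − -42.6255 = 41.4397°.
a = sin²(Δφ/2) + cos φ₁ · cos φ₂ · sin²(Δλ/2) = 0.199061.
c = 2·atan2(√a, √(1−a)) = 0.92495 rad → d = 6371·c ≈ 5892.83 km.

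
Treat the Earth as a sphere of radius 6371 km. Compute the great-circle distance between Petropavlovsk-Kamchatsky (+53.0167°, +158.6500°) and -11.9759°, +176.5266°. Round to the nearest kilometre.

Δλ = 176.5266 − 158.6500 = 17.8766°.
Δφ = -11.9759 − 53.0167 = -64.9926°.
a = sin²(Δφ/2) + cos φ₁ · cos φ₂ · sin²(Δλ/2) = 0.302839.
c = 2·atan2(√a, √(1−a)) = 1.16547 rad → d = 6371·c ≈ 7425.18 km.

7425 km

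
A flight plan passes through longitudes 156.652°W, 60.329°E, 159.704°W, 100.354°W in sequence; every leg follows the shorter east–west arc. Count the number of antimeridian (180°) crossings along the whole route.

2

Leg 1: -156.652° → +60.329°, shortest Δλ = -143.019° (west) — crosses 180°.
Leg 2: +60.329° → -159.704°, shortest Δλ = 139.967° (east) — crosses 180°.
Leg 3: -159.704° → -100.354°, shortest Δλ = 59.35° (east) — does not cross 180°.
Total crossings: 2.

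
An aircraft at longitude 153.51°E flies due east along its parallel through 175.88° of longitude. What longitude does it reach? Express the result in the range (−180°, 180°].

Start at +153.51°; shift +175.88° → +329.39°.
+329.39° lies outside (−180°, 180°]; subtract 360° → -30.61°.

30.61°W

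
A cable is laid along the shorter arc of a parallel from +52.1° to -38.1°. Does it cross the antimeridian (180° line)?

Signed shortest Δλ = ((-38.1 − 52.1 + 180) mod 360) − 180 = -90.2°.
Going west by 90.2° from +52.1° reaches -38.1° without touching 180°.

No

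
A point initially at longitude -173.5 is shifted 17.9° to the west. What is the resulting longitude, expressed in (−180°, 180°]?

+168.6°

Start at -173.5°; shift −17.9° → -191.4°.
-191.4° lies outside (−180°, 180°]; add 360° → +168.6°.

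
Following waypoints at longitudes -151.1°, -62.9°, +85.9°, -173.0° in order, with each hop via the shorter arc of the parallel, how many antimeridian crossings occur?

Leg 1: -151.1° → -62.9°, shortest Δλ = 88.2° (east) — does not cross 180°.
Leg 2: -62.9° → +85.9°, shortest Δλ = 148.8° (east) — does not cross 180°.
Leg 3: +85.9° → -173.0°, shortest Δλ = 101.1° (east) — crosses 180°.
Total crossings: 1.

1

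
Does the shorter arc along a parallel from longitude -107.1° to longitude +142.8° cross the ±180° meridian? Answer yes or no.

Naïve |142.8 − -107.1| = 249.9° > 180°, so the shorter arc goes the other way round — across 180°.
Signed shortest Δλ = ((142.8 − -107.1 + 180) mod 360) − 180 = -110.1°.
Going west by 110.1° from -107.1° passes through 180° before reaching +142.8°.

Yes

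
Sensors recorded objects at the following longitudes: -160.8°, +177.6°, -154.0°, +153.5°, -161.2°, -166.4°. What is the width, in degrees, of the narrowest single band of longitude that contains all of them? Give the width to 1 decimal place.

Sort the longitudes: -166.4°, -161.2°, -160.8°, -154.0°, +153.5°, +177.6°.
Eastward gaps between consecutive values (wrapping around): 5.2°, 0.4°, 6.8°, 307.5°, 24.1°, 16.0°.
Largest gap = 307.5° ⇒ minimal covering band is its complement: 360° − 307.5° = 52.5°.
Band runs from +153.5° eastward to -154.0°, crossing the antimeridian.

52.5°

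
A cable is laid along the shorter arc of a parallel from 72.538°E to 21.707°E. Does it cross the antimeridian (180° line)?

Signed shortest Δλ = ((21.707 − 72.538 + 180) mod 360) − 180 = -50.831°.
Going west by 50.831° from +72.538° reaches +21.707° without touching 180°.

No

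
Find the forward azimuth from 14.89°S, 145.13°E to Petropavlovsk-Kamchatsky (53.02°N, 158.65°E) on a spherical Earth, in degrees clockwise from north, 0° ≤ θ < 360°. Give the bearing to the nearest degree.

Δλ = 158.65 − 145.13 = 13.52°.
θ = atan2( sin Δλ · cos φ₂ , cos φ₁ · sin φ₂ − sin φ₁ · cos φ₂ · cos Δλ )
  = atan2(0.14063, 0.92231) = 8.669° → normalised to [0°, 360°): 8.669°.

9°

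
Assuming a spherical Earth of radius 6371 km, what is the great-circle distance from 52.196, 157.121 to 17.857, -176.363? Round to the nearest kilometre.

Δλ = -176.363 − 157.121 = -333.484°; wrapped into (−180°, 180°]: 26.516°.
Δφ = 17.857 − 52.196 = -34.339°.
a = sin²(Δφ/2) + cos φ₁ · cos φ₂ · sin²(Δλ/2) = 0.117828.
c = 2·atan2(√a, √(1−a)) = 0.70077 rad → d = 6371·c ≈ 4464.63 km.

4465 km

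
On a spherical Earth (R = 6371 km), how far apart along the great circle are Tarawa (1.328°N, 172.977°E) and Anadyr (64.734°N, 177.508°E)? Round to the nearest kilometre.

Δλ = 177.508 − 172.977 = 4.531°.
Δφ = 64.734 − 1.328 = 63.406°.
a = sin²(Δφ/2) + cos φ₁ · cos φ₂ · sin²(Δλ/2) = 0.276834.
c = 2·atan2(√a, √(1−a)) = 1.10813 rad → d = 6371·c ≈ 7059.92 km.

7060 km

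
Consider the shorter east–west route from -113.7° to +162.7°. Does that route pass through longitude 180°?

Naïve |162.7 − -113.7| = 276.4° > 180°, so the shorter arc goes the other way round — across 180°.
Signed shortest Δλ = ((162.7 − -113.7 + 180) mod 360) − 180 = -83.6°.
Going west by 83.6° from -113.7° passes through 180° before reaching +162.7°.

Yes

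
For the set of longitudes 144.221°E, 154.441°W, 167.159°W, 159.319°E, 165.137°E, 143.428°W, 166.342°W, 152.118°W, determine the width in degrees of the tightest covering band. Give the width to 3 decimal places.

Sort the longitudes: -167.159°, -166.342°, -154.441°, -152.118°, -143.428°, +144.221°, +159.319°, +165.137°.
Eastward gaps between consecutive values (wrapping around): 0.817°, 11.901°, 2.323°, 8.690°, 287.649°, 15.098°, 5.818°, 27.704°.
Largest gap = 287.649° ⇒ minimal covering band is its complement: 360° − 287.649° = 72.351°.
Band runs from +144.221° eastward to -143.428°, crossing the antimeridian.

72.351°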